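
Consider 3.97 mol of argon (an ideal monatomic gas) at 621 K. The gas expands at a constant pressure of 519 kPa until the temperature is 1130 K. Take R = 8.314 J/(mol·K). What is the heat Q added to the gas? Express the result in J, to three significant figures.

Q ≈ 42000 J

Isobaric: W = nRΔT = (3.97)(8.314)(509) = 16800 J.
ΔU = nCᵥΔT with Cᵥ = 3R/2: ΔU = (3.97)(12.47)(509) = 25201 J.
Q = ΔU + W = 25201 + 16800 = 42001 J.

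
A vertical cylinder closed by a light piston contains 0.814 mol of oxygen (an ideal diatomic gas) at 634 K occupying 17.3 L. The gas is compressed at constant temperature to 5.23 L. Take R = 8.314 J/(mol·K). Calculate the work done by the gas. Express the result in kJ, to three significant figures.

W ≈ -5.13 kJ

Isothermal: W = nRT ln(V₂/V₁).
W = (0.814)(8.314)(634) × ln(5.23/17.3)
  = 4291 × -1.196
W_by_gas = -5133 J.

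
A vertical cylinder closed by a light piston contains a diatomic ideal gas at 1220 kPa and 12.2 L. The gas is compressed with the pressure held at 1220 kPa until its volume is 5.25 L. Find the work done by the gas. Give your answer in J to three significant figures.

W ≈ -8480 J

Isobaric: W = P ΔV.
W = (1220 kPa)(5.25 − 12.2 L) = (1220)(-6.95) = -8479 J.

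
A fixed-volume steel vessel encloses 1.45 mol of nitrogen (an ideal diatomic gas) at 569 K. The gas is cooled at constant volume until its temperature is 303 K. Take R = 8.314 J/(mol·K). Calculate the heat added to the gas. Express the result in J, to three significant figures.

Q ≈ -8020 J

Constant volume ⇒ W = 0, so Q = ΔU = nCᵥΔT with Cᵥ = 5R/2 = 20.79 J/(mol·K).
ΔU = (1.45)(20.79)(303 − 569) = -8017 J.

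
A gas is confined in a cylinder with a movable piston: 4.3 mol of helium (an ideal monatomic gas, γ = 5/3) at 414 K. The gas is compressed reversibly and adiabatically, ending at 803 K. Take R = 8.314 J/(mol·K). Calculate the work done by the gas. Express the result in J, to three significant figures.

Adiabatic ⇒ Q = 0, so W_by = −ΔU = nCᵥ(T₁ − T₂).
Cᵥ = 3R/2 = 12.47 J/(mol·K).
W = (4.3)(12.47)(414 − 803) = -20860 J.

W ≈ -20900 J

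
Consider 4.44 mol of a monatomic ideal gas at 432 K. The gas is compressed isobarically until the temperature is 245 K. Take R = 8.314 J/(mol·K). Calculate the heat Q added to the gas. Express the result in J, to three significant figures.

Isobaric: W = nRΔT = (4.44)(8.314)(-187) = -6903 J.
ΔU = nCᵥΔT with Cᵥ = 3R/2: ΔU = (4.44)(12.47)(-187) = -10354 J.
Q = ΔU + W = -10354 − 6903 = -17257 J.

Q ≈ -17300 J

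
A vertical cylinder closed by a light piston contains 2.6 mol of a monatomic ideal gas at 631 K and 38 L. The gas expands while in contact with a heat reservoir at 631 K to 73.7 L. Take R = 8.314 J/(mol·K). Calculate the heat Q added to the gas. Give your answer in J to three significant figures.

Isothermal ⇒ ΔU = 0, so Q = W = nRT ln(V₂/V₁).
Q = (2.6)(8.314)(631) ln(73.7/38) = 13640 × 0.6624 = 9035 J.

Q ≈ 9040 J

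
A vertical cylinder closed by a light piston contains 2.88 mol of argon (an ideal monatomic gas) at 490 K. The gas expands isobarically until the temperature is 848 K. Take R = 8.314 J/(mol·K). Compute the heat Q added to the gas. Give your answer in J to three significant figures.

Isobaric: W = nRΔT = (2.88)(8.314)(358) = 8572 J.
ΔU = nCᵥΔT with Cᵥ = 3R/2: ΔU = (2.88)(12.47)(358) = 12858 J.
Q = ΔU + W = 12858 + 8572 = 21430 J.

Q ≈ 21400 J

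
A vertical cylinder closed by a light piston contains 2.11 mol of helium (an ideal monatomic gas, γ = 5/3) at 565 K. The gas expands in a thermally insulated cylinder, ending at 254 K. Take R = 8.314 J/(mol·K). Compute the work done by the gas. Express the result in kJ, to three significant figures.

W ≈ 8.18 kJ

Adiabatic ⇒ Q = 0, so W_by = −ΔU = nCᵥ(T₁ − T₂).
Cᵥ = 3R/2 = 12.47 J/(mol·K).
W = (2.11)(12.47)(565 − 254) = 8184 J.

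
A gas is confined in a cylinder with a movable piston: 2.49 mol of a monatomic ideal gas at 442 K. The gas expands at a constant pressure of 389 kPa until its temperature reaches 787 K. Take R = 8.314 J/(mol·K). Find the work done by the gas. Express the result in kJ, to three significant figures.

Isobaric: W = P ΔV = nR ΔT.
W = (2.49)(8.314)(787 − 442) = 7142 J.

W ≈ 7.14 kJ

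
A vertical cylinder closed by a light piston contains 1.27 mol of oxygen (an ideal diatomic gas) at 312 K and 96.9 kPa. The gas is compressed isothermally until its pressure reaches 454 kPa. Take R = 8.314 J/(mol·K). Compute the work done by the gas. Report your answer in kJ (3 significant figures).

W ≈ -5.09 kJ

Isothermal process: W = nRT ln(V₂/V₁) = nRT ln(P₁/P₂).
W = (1.27)(8.314)(312) × ln(96.9/454)
  = 3294 × ln(0.2134) = 3294 × -1.544
W_by_gas = -5088 J.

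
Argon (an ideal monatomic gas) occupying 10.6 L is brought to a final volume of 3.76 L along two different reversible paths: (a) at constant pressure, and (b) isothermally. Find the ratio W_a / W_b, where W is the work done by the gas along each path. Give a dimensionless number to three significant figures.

Path (a) isobaric: W = P₁(V₂ − V₁) → W_a/(P₁V₁) = -0.6453.
Path (b) isothermal: W = P₁V₁ ln(V₂/V₁) → W_b/(P₁V₁) = -1.036.
W_a / W_b = -0.6453 / -1.036 = 0.6226.

W_a / W_b ≈ 0.623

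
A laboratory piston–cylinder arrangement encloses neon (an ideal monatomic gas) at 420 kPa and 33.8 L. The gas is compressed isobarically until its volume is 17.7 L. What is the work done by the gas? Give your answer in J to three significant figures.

W ≈ -6760 J

Isobaric: W = P ΔV.
W = (420 kPa)(17.7 − 33.8 L) = (420)(-16.1) = -6762 J.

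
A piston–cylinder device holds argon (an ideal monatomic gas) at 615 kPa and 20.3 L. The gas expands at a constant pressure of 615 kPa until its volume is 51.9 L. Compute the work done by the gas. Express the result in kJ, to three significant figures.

W ≈ 19.4 kJ

Isobaric: W = P ΔV.
W = (615 kPa)(51.9 − 20.3 L) = (615)(31.6) = 19434 J.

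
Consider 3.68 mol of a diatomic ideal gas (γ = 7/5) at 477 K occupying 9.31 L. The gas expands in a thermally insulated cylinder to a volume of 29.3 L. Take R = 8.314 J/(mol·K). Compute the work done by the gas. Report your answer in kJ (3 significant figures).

Adiabatic: TV^(γ−1) = const with γ = 7/5.
T₂ = T₁ (V₁/V₂)^(γ−1) = 477 × (9.31/29.3)^0.4 = 477 × 0.6322 = 301.5 K.
W_by = nCᵥ(T₁ − T₂) = (3.68)(20.79)(477 − 301.5) = 13420 J.

W ≈ 13.4 kJ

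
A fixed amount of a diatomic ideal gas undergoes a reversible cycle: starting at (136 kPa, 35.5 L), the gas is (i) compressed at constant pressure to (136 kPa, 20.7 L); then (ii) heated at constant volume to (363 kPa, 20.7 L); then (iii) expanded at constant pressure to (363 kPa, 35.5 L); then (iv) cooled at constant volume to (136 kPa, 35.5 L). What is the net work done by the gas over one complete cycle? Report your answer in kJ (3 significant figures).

Constant-volume legs do no work.
W(i) = (136)(20.7 − 35.5) = -2013 J; W(iii) = (363)(35.5 − 20.7) = 5372 J.
W_net = -2013 + 5372 = 3360 J (the clockwise enclosed area).

W_net ≈ 3.36 kJ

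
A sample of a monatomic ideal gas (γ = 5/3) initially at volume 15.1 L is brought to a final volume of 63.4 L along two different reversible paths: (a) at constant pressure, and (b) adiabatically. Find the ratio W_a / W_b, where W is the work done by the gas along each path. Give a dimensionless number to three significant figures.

Path (a) isobaric: W = P₁(V₂ − V₁) → W_a/(P₁V₁) = 3.199.
Path (b) adiabatic: W = P₁V₁(1 − (V₁/V₂)^(γ−1))/(γ−1) → W_b/(P₁V₁) = 0.9237.
W_a / W_b = 3.199 / 0.9237 = 3.463.

W_a / W_b ≈ 3.46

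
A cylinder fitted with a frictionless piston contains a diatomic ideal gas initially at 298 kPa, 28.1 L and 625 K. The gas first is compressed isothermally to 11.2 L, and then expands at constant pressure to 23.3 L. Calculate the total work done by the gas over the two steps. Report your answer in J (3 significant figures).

Step 1 (isothermal): W = P₁V₁ ln(V₂/V₁) = (8374) ln(11.2/28.1) = -7703 J.
After step 1: P = 747.7 kPa, V = 11.2 L, T = 625 K.
Step 2 (isobaric): W = PΔV = (747.7 kPa)(23.3 − 11.2 L) = 9047 J.
W_total = -7703 + 9047 = 1344 J.

W_total ≈ 1340 J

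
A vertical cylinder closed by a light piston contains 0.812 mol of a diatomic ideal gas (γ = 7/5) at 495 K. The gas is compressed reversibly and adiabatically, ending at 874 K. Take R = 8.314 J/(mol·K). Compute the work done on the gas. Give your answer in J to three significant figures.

W ≈ 6400 J

Adiabatic ⇒ Q = 0, so W_by = −ΔU = nCᵥ(T₁ − T₂).
Cᵥ = 5R/2 = 20.79 J/(mol·K).
W = (0.812)(20.79)(495 − 874) = -6397 J.
Work on gas = −W_by = 6397 J.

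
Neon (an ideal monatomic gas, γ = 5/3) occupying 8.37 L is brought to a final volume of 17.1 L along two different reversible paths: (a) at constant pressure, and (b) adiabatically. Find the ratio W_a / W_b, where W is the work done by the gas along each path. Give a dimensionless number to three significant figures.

Path (a) isobaric: W = P₁(V₂ − V₁) → W_a/(P₁V₁) = 1.043.
Path (b) adiabatic: W = P₁V₁(1 − (V₁/V₂)^(γ−1))/(γ−1) → W_b/(P₁V₁) = 0.5684.
W_a / W_b = 1.043 / 0.5684 = 1.835.

W_a / W_b ≈ 1.84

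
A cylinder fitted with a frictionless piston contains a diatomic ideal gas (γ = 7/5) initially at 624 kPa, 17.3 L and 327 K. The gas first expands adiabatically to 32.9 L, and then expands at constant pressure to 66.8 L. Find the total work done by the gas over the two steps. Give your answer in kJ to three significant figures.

W_total ≈ 14.7 kJ

Step 1 (adiabatic): W = (P₁V₁ − P₂V₂)/(γ−1) = (10795 − 8348)/0.4 = 6119 J.
After step 1: P = 253.7 kPa, V = 32.9 L, T = 252.9 K.
Step 2 (isobaric): W = PΔV = (253.7 kPa)(66.8 − 32.9 L) = 8602 J.
W_total = 6119 + 8602 = 14720 J.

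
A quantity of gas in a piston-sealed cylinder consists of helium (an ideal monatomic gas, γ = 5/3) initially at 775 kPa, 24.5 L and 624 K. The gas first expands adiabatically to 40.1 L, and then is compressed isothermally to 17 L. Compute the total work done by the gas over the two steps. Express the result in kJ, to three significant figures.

Step 1 (adiabatic): W = (P₁V₁ − P₂V₂)/(γ−1) = (18988 − 13671)/0.667 = 7974 J.
After step 1: P = 340.9 kPa, V = 40.1 L, T = 449.3 K.
Step 2 (isothermal): W = P₁V₁ ln(V₂/V₁) = (13671) ln(17/40.1) = -11732 J.
W_total = 7974 − 11732 = -3758 J.

W_total ≈ -3.76 kJ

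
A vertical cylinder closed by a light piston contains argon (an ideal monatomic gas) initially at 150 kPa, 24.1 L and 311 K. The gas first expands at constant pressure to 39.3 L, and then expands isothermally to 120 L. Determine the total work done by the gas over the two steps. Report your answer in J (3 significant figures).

W_total ≈ 8860 J

Step 1 (isobaric): W = PΔV = (150 kPa)(39.3 − 24.1 L) = 2280 J.
After step 1: P = 150 kPa, V = 39.3 L, T = 507.1 K.
Step 2 (isothermal): W = P₁V₁ ln(V₂/V₁) = (5895) ln(120/39.3) = 6580 J.
W_total = 2280 + 6580 = 8860 J.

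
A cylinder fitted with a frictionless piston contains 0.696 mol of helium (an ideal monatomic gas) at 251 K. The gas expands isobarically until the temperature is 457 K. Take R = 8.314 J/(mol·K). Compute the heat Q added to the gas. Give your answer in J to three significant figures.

Isobaric: W = nRΔT = (0.696)(8.314)(206) = 1192 J.
ΔU = nCᵥΔT with Cᵥ = 3R/2: ΔU = (0.696)(12.47)(206) = 1788 J.
Q = ΔU + W = 1788 + 1192 = 2980 J.

Q ≈ 2980 J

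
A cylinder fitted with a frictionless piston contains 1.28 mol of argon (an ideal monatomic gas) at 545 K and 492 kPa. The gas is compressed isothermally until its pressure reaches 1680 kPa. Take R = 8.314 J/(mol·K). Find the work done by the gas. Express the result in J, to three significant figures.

Isothermal process: W = nRT ln(V₂/V₁) = nRT ln(P₁/P₂).
W = (1.28)(8.314)(545) × ln(492/1680)
  = 5800 × ln(0.2929) = 5800 × -1.228
W_by_gas = -7123 J.

W ≈ -7120 J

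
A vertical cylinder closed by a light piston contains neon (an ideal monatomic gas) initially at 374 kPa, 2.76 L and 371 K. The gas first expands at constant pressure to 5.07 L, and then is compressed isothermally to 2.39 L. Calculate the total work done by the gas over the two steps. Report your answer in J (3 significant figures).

W_total ≈ -562 J

Step 1 (isobaric): W = PΔV = (374 kPa)(5.07 − 2.76 L) = 863.9 J.
After step 1: P = 374 kPa, V = 5.07 L, T = 681.5 K.
Step 2 (isothermal): W = P₁V₁ ln(V₂/V₁) = (1896) ln(2.39/5.07) = -1426 J.
W_total = 863.9 − 1426 = -562.1 J.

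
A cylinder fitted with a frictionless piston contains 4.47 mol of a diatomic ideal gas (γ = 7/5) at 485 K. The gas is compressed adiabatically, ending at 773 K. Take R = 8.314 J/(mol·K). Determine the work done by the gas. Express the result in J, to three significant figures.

W ≈ -26800 J

Adiabatic ⇒ Q = 0, so W_by = −ΔU = nCᵥ(T₁ − T₂).
Cᵥ = 5R/2 = 20.79 J/(mol·K).
W = (4.47)(20.79)(485 − 773) = -26758 J.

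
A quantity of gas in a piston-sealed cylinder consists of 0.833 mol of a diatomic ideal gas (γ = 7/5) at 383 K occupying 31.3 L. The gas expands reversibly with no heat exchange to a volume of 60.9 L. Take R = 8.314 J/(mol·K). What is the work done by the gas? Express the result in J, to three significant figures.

Adiabatic: TV^(γ−1) = const with γ = 7/5.
T₂ = T₁ (V₁/V₂)^(γ−1) = 383 × (31.3/60.9)^0.4 = 383 × 0.7663 = 293.5 K.
W_by = nCᵥ(T₁ − T₂) = (0.833)(20.79)(383 − 293.5) = 1550 J.

W ≈ 1550 J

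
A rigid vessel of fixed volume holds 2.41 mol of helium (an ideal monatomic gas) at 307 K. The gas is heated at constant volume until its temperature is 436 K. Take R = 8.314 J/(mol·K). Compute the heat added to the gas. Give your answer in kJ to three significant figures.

Constant volume ⇒ W = 0, so Q = ΔU = nCᵥΔT with Cᵥ = 3R/2 = 12.47 J/(mol·K).
ΔU = (2.41)(12.47)(436 − 307) = 3877 J.

Q ≈ 3.88 kJ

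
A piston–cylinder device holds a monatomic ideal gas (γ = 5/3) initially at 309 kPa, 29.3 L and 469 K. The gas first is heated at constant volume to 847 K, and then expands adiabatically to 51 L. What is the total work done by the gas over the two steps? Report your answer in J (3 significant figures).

Step 1 (isochoric): W = 0 (constant volume).
After step 1: P = 558 kPa (V unchanged).
Step 2 (adiabatic): W = (P₁V₁ − P₂V₂)/(γ−1) = (16351 − 11300)/0.667 = 7576 J.
W_total = 0 + 7576 = 7576 J.

W_total ≈ 7580 J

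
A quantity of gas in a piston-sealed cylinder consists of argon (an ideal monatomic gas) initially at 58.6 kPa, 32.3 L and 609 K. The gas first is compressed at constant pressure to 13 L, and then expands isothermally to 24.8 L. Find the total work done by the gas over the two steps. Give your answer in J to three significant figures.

Step 1 (isobaric): W = PΔV = (58.6 kPa)(13 − 32.3 L) = -1131 J.
After step 1: P = 58.6 kPa, V = 13 L, T = 245.1 K.
Step 2 (isothermal): W = P₁V₁ ln(V₂/V₁) = (761.8) ln(24.8/13) = 492 J.
W_total = -1131 + 492 = -638.9 J.

W_total ≈ -639 J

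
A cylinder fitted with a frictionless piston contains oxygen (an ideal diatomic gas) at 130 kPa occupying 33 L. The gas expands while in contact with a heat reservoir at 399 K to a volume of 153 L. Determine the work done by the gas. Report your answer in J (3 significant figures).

Isothermal: W = nRT ln(V₂/V₁) = P₁V₁ ln(V₂/V₁).
P₁V₁ = (130 kPa)(33 L) = 4290 J.
W = 4290 × ln(153/33) = 4290 × 1.534
W_by_gas = 6581 J.

W ≈ 6580 J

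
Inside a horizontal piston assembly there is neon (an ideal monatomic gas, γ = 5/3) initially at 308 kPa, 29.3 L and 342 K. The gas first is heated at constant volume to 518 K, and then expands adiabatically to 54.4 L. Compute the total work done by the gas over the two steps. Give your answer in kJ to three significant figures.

W_total ≈ 6.93 kJ

Step 1 (isochoric): W = 0 (constant volume).
After step 1: P = 466.5 kPa (V unchanged).
Step 2 (adiabatic): W = (P₁V₁ − P₂V₂)/(γ−1) = (13669 − 9048)/0.667 = 6930 J.
W_total = 0 + 6930 = 6930 J.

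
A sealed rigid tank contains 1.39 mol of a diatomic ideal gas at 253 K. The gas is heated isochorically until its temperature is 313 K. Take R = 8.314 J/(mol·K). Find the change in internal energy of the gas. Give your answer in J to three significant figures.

Constant volume ⇒ W = 0, so Q = ΔU = nCᵥΔT with Cᵥ = 5R/2 = 20.79 J/(mol·K).
ΔU = (1.39)(20.79)(313 − 253) = 1733 J.

ΔU ≈ 1730 J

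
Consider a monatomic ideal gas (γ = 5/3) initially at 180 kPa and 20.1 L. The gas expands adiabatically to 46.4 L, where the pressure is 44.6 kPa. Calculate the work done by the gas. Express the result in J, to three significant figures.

Adiabatic: W = (P₁V₁ − P₂V₂)/(γ − 1) with γ = 5/3.
P₁V₁ = 3618 J, P₂V₂ = 2069 J.
W = (3618 − 2069) / 0.6667 = 2323 J.

W ≈ 2320 J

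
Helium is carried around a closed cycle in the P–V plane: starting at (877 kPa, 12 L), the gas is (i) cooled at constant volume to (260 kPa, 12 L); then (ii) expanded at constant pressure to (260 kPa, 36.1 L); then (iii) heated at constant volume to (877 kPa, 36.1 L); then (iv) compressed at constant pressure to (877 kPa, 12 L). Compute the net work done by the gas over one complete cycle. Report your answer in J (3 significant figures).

W_net ≈ -14900 J

Constant-volume legs do no work.
W(ii) = (260)(36.1 − 12) = 6266 J; W(iv) = (877)(12 − 36.1) = -21136 J.
W_net = 6266 − 21136 = -14870 J (the counter-clockwise enclosed area).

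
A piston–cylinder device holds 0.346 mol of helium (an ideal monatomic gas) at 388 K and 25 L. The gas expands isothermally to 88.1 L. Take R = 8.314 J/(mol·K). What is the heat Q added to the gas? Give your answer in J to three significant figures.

Isothermal ⇒ ΔU = 0, so Q = W = nRT ln(V₂/V₁).
Q = (0.346)(8.314)(388) ln(88.1/25) = 1116 × 1.26 = 1406 J.

Q ≈ 1410 J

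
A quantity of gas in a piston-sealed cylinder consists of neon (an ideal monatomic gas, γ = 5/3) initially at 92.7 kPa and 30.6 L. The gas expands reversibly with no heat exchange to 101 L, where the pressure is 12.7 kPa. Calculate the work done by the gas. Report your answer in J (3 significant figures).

W ≈ 2330 J

Adiabatic: W = (P₁V₁ − P₂V₂)/(γ − 1) with γ = 5/3.
P₁V₁ = 2837 J, P₂V₂ = 1283 J.
W = (2837 − 1283) / 0.6667 = 2331 J.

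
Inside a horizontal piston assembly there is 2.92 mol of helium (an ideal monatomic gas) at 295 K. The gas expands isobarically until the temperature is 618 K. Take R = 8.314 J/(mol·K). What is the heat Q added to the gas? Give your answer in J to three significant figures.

Q ≈ 19600 J

Isobaric: W = nRΔT = (2.92)(8.314)(323) = 7841 J.
ΔU = nCᵥΔT with Cᵥ = 3R/2: ΔU = (2.92)(12.47)(323) = 11762 J.
Q = ΔU + W = 11762 + 7841 = 19604 J.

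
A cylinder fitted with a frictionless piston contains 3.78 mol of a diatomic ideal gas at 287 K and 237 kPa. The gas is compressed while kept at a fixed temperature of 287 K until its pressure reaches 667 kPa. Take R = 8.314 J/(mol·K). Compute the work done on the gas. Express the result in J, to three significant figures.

W ≈ 9330 J

Isothermal process: W = nRT ln(V₂/V₁) = nRT ln(P₁/P₂).
W = (3.78)(8.314)(287) × ln(237/667)
  = 9020 × ln(0.3553) = 9020 × -1.035
W_by_gas = -9333 J; work on gas = −W_by = 9333 J.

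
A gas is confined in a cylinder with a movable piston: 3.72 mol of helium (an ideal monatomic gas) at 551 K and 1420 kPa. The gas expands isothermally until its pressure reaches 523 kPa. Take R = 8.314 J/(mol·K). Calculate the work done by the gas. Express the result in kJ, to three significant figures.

W ≈ 17.0 kJ

Isothermal process: W = nRT ln(V₂/V₁) = nRT ln(P₁/P₂).
W = (3.72)(8.314)(551) × ln(1420/523)
  = 17041 × ln(2.715) = 17041 × 0.9988
W_by_gas = 17021 J.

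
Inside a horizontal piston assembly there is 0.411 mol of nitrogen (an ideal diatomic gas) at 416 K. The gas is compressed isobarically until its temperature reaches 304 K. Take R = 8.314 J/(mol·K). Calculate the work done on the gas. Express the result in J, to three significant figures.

Isobaric: W = P ΔV = nR ΔT.
W = (0.411)(8.314)(304 − 416) = -382.7 J.
Work on gas = −W_by = 382.7 J.

W ≈ 383 J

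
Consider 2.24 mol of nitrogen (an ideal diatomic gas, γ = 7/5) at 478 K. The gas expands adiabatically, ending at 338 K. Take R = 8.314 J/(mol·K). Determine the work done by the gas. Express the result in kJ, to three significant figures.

Adiabatic ⇒ Q = 0, so W_by = −ΔU = nCᵥ(T₁ − T₂).
Cᵥ = 5R/2 = 20.79 J/(mol·K).
W = (2.24)(20.79)(478 − 338) = 6518 J.

W ≈ 6.52 kJ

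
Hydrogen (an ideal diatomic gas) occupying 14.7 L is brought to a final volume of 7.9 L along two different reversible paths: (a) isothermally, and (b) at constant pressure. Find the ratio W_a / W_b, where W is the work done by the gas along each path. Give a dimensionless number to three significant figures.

W_a / W_b ≈ 1.34

Path (a) isothermal: W = P₁V₁ ln(V₂/V₁) → W_a/(P₁V₁) = -0.621.
Path (b) isobaric: W = P₁(V₂ − V₁) → W_b/(P₁V₁) = -0.4626.
W_a / W_b = -0.621 / -0.4626 = 1.342.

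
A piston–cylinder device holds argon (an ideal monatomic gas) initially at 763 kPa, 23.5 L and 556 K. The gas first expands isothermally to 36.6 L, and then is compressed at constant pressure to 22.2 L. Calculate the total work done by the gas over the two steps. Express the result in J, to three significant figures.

Step 1 (isothermal): W = P₁V₁ ln(V₂/V₁) = (17930) ln(36.6/23.5) = 7944 J.
After step 1: P = 489.9 kPa, V = 36.6 L, T = 556 K.
Step 2 (isobaric): W = PΔV = (489.9 kPa)(22.2 − 36.6 L) = -7055 J.
W_total = 7944 − 7055 = 889.4 J.

W_total ≈ 889 J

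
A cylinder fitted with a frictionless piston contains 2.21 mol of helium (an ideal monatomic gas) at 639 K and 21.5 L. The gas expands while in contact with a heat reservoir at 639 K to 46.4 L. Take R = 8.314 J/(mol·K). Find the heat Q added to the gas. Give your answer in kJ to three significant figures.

Isothermal ⇒ ΔU = 0, so Q = W = nRT ln(V₂/V₁).
Q = (2.21)(8.314)(639) ln(46.4/21.5) = 11741 × 0.7692 = 9032 J.

Q ≈ 9.03 kJ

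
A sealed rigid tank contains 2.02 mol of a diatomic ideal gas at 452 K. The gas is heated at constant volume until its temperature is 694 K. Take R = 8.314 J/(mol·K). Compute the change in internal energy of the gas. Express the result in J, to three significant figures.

ΔU ≈ 10200 J

Constant volume ⇒ W = 0, so Q = ΔU = nCᵥΔT with Cᵥ = 5R/2 = 20.79 J/(mol·K).
ΔU = (2.02)(20.79)(694 − 452) = 10161 J.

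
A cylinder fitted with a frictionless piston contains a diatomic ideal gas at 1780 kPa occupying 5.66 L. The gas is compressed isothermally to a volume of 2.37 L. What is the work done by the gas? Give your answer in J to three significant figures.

W ≈ -8770 J

Isothermal: W = nRT ln(V₂/V₁) = P₁V₁ ln(V₂/V₁).
P₁V₁ = (1780 kPa)(5.66 L) = 10075 J.
W = 10075 × ln(2.37/5.66) = 10075 × -0.8705
W_by_gas = -8770 J.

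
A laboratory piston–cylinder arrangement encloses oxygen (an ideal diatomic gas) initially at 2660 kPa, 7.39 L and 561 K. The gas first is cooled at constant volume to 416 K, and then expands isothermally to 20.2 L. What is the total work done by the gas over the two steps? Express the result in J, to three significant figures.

Step 1 (isochoric): W = 0 (constant volume).
After step 1: P = 1972 kPa (V unchanged).
Step 2 (isothermal): W = P₁V₁ ln(V₂/V₁) = (14577) ln(20.2/7.39) = 14658 J.
W_total = 0 + 14658 = 14658 J.

W_total ≈ 14700 J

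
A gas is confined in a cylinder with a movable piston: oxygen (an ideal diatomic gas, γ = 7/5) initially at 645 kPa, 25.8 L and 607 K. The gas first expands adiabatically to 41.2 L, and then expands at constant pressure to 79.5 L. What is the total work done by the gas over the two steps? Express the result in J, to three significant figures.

W_total ≈ 19900 J

Step 1 (adiabatic): W = (P₁V₁ − P₂V₂)/(γ−1) = (16641 − 13800)/0.4 = 7103 J.
After step 1: P = 334.9 kPa, V = 41.2 L, T = 503.4 K.
Step 2 (isobaric): W = PΔV = (334.9 kPa)(79.5 − 41.2 L) = 12828 J.
W_total = 7103 + 12828 = 19932 J.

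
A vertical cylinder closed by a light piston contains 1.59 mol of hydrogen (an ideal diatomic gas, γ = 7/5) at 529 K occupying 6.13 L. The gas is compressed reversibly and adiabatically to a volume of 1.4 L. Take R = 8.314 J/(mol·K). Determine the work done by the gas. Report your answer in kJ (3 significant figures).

Adiabatic: TV^(γ−1) = const with γ = 7/5.
T₂ = T₁ (V₁/V₂)^(γ−1) = 529 × (6.13/1.4)^0.4 = 529 × 1.805 = 955 K.
W_by = nCᵥ(T₁ − T₂) = (1.59)(20.79)(529 − 955) = -14077 J.

W ≈ -14.1 kJ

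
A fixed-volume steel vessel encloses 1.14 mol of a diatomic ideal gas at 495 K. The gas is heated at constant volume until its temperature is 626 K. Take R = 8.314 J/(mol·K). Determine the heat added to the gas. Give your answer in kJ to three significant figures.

Constant volume ⇒ W = 0, so Q = ΔU = nCᵥΔT with Cᵥ = 5R/2 = 20.79 J/(mol·K).
ΔU = (1.14)(20.79)(626 − 495) = 3104 J.

Q ≈ 3.10 kJ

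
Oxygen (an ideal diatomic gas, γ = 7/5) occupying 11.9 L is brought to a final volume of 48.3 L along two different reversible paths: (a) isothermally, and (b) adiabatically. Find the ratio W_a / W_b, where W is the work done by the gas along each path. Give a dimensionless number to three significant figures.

W_a / W_b ≈ 1.31

Path (a) isothermal: W = P₁V₁ ln(V₂/V₁) → W_a/(P₁V₁) = 1.401.
Path (b) adiabatic: W = P₁V₁(1 − (V₁/V₂)^(γ−1))/(γ−1) → W_b/(P₁V₁) = 1.072.
W_a / W_b = 1.401 / 1.072 = 1.306.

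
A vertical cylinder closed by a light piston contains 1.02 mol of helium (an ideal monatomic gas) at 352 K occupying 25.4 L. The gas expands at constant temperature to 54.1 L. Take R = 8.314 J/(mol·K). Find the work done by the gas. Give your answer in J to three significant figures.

Isothermal: W = nRT ln(V₂/V₁).
W = (1.02)(8.314)(352) × ln(54.1/25.4)
  = 2985 × 0.7561
W_by_gas = 2257 J.

W ≈ 2260 J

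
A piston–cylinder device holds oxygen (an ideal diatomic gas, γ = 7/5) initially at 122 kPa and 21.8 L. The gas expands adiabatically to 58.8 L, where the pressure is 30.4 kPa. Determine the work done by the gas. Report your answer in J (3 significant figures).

Adiabatic: W = (P₁V₁ − P₂V₂)/(γ − 1) with γ = 7/5.
P₁V₁ = 2660 J, P₂V₂ = 1788 J.
W = (2660 − 1788) / 0.4 = 2180 J.

W ≈ 2180 J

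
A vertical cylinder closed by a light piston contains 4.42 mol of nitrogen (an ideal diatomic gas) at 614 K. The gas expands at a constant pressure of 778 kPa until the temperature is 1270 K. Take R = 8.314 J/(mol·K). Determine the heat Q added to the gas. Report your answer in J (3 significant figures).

Q ≈ 84400 J

Isobaric: W = nRΔT = (4.42)(8.314)(656) = 24107 J.
ΔU = nCᵥΔT with Cᵥ = 5R/2: ΔU = (4.42)(20.79)(656) = 60267 J.
Q = ΔU + W = 60267 + 24107 = 84373 J.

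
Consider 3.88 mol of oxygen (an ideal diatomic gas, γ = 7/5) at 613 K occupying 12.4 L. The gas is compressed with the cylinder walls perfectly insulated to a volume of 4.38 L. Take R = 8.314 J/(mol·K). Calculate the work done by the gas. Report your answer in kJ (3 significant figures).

Adiabatic: TV^(γ−1) = const with γ = 7/5.
T₂ = T₁ (V₁/V₂)^(γ−1) = 613 × (12.4/4.38)^0.4 = 613 × 1.516 = 929.5 K.
W_by = nCᵥ(T₁ − T₂) = (3.88)(20.79)(613 − 929.5) = -25523 J.

W ≈ -25.5 kJ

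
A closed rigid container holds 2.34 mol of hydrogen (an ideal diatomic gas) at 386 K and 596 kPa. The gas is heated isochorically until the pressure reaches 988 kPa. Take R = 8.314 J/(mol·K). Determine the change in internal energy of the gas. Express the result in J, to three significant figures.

ΔU ≈ 12300 J

Constant volume ⇒ W = 0, so Q = ΔU = nCᵥΔT with Cᵥ = 5R/2 = 20.79 J/(mol·K).
At constant V, T₂/T₁ = P₂/P₁ ⇒ ΔT = T₁(P₂/P₁ − 1) = 386·(988/596 − 1) = 253.9 K.
ΔU = (2.34)(20.79)(253.9) = 12348 J.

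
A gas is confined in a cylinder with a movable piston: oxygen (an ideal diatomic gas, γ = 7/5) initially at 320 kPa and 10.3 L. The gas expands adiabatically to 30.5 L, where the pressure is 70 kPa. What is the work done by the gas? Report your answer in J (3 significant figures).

Adiabatic: W = (P₁V₁ − P₂V₂)/(γ − 1) with γ = 7/5.
P₁V₁ = 3296 J, P₂V₂ = 2135 J.
W = (3296 − 2135) / 0.4 = 2903 J.

W ≈ 2900 J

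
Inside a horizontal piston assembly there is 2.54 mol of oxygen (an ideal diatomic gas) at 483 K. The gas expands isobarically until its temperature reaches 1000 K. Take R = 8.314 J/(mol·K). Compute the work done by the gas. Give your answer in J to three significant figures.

W ≈ 10900 J

Isobaric: W = P ΔV = nR ΔT.
W = (2.54)(8.314)(1000 − 483) = 10918 J.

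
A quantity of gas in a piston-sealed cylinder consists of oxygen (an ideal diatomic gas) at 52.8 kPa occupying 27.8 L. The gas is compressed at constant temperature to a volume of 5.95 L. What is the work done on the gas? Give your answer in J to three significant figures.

Isothermal: W = nRT ln(V₂/V₁) = P₁V₁ ln(V₂/V₁).
P₁V₁ = (52.8 kPa)(27.8 L) = 1468 J.
W = 1468 × ln(5.95/27.8) = 1468 × -1.542
W_by_gas = -2263 J; work on gas = −W_by = 2263 J.

W ≈ 2260 J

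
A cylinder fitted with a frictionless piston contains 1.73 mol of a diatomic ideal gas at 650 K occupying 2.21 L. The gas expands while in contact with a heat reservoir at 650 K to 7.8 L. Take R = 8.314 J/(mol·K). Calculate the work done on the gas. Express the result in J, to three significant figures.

Isothermal: W = nRT ln(V₂/V₁).
W = (1.73)(8.314)(650) × ln(7.8/2.21)
  = 9349 × 1.261
W_by_gas = 11790 J; work on gas = −W_by = -11790 J.

W ≈ -11800 J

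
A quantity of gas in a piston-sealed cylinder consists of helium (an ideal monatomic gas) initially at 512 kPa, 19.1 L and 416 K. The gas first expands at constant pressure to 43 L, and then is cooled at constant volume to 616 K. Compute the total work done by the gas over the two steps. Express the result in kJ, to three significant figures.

W_total ≈ 12.2 kJ

Step 1 (isobaric): W = PΔV = (512 kPa)(43 − 19.1 L) = 12237 J.
Step 2 (isochoric): W = 0 (constant volume).
W_total = 12237 + 0 = 12237 J.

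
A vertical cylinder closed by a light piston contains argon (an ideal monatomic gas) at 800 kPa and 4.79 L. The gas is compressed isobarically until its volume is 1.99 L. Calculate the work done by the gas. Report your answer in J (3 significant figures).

Isobaric: W = P ΔV.
W = (800 kPa)(1.99 − 4.79 L) = (800)(-2.8) = -2240 J.

W ≈ -2240 J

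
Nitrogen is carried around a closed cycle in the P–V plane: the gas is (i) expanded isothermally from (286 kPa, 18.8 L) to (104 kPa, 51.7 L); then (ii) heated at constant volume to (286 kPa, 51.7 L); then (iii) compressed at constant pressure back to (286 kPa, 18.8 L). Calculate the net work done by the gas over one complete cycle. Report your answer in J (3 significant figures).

Leg (i): W = PᵢVᵢ ln(V_f/Vᵢ) = (5377) ln(51.7/18.8) = 5439 J.
Leg (ii): W = 0.
Leg (iii): W = PΔV = (286)(18.8 − 51.7) = -9409 J.
W_net = 5439 − 9409 = -3970 J.

W_net ≈ -3970 J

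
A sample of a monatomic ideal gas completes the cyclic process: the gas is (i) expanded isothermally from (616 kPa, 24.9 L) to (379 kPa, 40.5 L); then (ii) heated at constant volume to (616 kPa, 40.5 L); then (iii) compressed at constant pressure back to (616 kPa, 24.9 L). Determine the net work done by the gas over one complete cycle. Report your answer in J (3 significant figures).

Leg (i): W = PᵢVᵢ ln(V_f/Vᵢ) = (15338) ln(40.5/24.9) = 7461 J.
Leg (ii): W = 0.
Leg (iii): W = PΔV = (616)(24.9 − 40.5) = -9610 J.
W_net = 7461 − 9610 = -2148 J.

W_net ≈ -2150 J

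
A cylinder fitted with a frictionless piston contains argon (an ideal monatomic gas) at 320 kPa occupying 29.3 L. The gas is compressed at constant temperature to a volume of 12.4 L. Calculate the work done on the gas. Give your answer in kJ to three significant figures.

W ≈ 8.06 kJ

Isothermal: W = nRT ln(V₂/V₁) = P₁V₁ ln(V₂/V₁).
P₁V₁ = (320 kPa)(29.3 L) = 9376 J.
W = 9376 × ln(12.4/29.3) = 9376 × -0.8599
W_by_gas = -8062 J; work on gas = −W_by = 8062 J.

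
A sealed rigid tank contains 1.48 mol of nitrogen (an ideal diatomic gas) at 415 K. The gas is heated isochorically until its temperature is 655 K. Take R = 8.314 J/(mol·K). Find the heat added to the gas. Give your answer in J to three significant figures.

Constant volume ⇒ W = 0, so Q = ΔU = nCᵥΔT with Cᵥ = 5R/2 = 20.79 J/(mol·K).
ΔU = (1.48)(20.79)(655 − 415) = 7383 J.

Q ≈ 7380 J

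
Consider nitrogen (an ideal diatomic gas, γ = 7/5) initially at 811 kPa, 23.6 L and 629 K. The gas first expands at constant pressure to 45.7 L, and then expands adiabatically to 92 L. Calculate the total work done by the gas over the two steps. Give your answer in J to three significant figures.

W_total ≈ 40500 J

Step 1 (isobaric): W = PΔV = (811 kPa)(45.7 − 23.6 L) = 17923 J.
After step 1: P = 811 kPa, V = 45.7 L, T = 1218 K.
Step 2 (adiabatic): W = (P₁V₁ − P₂V₂)/(γ−1) = (37063 − 28015)/0.4 = 22620 J.
W_total = 17923 + 22620 = 40543 J.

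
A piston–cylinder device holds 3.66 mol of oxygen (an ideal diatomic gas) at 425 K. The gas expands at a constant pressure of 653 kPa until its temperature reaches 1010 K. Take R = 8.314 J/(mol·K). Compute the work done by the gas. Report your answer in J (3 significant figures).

W ≈ 17800 J

Isobaric: W = P ΔV = nR ΔT.
W = (3.66)(8.314)(1010 − 425) = 17801 J.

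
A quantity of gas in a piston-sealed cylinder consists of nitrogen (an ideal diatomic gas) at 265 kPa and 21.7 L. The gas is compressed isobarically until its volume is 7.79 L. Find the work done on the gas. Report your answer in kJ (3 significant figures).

W ≈ 3.69 kJ

Isobaric: W = P ΔV.
W = (265 kPa)(7.79 − 21.7 L) = (265)(-13.91) = -3686 J.
Work on gas = −W_by = 3686 J.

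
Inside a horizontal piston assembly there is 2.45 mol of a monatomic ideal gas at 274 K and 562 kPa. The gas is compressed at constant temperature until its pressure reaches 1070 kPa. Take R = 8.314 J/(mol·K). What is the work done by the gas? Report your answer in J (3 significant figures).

W ≈ -3590 J

Isothermal process: W = nRT ln(V₂/V₁) = nRT ln(P₁/P₂).
W = (2.45)(8.314)(274) × ln(562/1070)
  = 5581 × ln(0.5252) = 5581 × -0.6439
W_by_gas = -3594 J.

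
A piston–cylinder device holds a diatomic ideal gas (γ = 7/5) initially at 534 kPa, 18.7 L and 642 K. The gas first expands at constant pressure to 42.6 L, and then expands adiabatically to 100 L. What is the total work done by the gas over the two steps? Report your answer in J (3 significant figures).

Step 1 (isobaric): W = PΔV = (534 kPa)(42.6 − 18.7 L) = 12763 J.
After step 1: P = 534 kPa, V = 42.6 L, T = 1463 K.
Step 2 (adiabatic): W = (P₁V₁ − P₂V₂)/(γ−1) = (22748 − 16170)/0.4 = 16446 J.
W_total = 12763 + 16446 = 29208 J.

W_total ≈ 29200 J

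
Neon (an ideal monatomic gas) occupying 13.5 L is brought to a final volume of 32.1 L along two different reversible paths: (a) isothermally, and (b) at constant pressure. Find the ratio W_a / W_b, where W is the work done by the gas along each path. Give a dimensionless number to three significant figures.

Path (a) isothermal: W = P₁V₁ ln(V₂/V₁) → W_a/(P₁V₁) = 0.8662.
Path (b) isobaric: W = P₁(V₂ − V₁) → W_b/(P₁V₁) = 1.378.
W_a / W_b = 0.8662 / 1.378 = 0.6287.

W_a / W_b ≈ 0.629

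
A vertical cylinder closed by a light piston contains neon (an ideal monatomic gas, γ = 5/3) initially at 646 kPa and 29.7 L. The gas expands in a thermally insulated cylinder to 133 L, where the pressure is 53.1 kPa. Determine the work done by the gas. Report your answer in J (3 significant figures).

Adiabatic: W = (P₁V₁ − P₂V₂)/(γ − 1) with γ = 5/3.
P₁V₁ = 19186 J, P₂V₂ = 7062 J.
W = (19186 − 7062) / 0.6667 = 18186 J.

W ≈ 18200 J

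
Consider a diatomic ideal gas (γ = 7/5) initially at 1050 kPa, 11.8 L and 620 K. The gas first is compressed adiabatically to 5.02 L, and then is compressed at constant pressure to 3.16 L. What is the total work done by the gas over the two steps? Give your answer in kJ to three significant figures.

Step 1 (adiabatic): W = (P₁V₁ − P₂V₂)/(γ−1) = (12390 − 17440)/0.4 = -12625 J.
After step 1: P = 3474 kPa, V = 5.02 L, T = 872.7 K.
Step 2 (isobaric): W = PΔV = (3474 kPa)(3.16 − 5.02 L) = -6462 J.
W_total = -12625 − 6462 = -19086 J.

W_total ≈ -19.1 kJ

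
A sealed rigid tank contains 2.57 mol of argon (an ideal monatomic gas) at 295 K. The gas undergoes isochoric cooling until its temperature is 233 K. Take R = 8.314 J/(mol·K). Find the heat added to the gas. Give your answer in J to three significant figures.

Constant volume ⇒ W = 0, so Q = ΔU = nCᵥΔT with Cᵥ = 3R/2 = 12.47 J/(mol·K).
ΔU = (2.57)(12.47)(233 − 295) = -1987 J.

Q ≈ -1990 J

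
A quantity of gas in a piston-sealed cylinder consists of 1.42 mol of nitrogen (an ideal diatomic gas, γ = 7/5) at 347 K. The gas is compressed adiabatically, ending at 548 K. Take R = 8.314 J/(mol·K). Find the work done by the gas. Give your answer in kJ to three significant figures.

Adiabatic ⇒ Q = 0, so W_by = −ΔU = nCᵥ(T₁ − T₂).
Cᵥ = 5R/2 = 20.79 J/(mol·K).
W = (1.42)(20.79)(347 − 548) = -5932 J.

W ≈ -5.93 kJ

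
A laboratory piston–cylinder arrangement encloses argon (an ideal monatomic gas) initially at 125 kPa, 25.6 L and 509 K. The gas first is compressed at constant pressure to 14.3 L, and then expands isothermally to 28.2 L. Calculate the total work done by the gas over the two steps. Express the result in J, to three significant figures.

Step 1 (isobaric): W = PΔV = (125 kPa)(14.3 − 25.6 L) = -1412 J.
After step 1: P = 125 kPa, V = 14.3 L, T = 284.3 K.
Step 2 (isothermal): W = P₁V₁ ln(V₂/V₁) = (1788) ln(28.2/14.3) = 1214 J.
W_total = -1412 + 1214 = -198.7 J.

W_total ≈ -199 J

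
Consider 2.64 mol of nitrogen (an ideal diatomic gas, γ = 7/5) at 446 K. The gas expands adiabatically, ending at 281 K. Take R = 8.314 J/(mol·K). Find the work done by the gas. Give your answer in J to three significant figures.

W ≈ 9050 J

Adiabatic ⇒ Q = 0, so W_by = −ΔU = nCᵥ(T₁ − T₂).
Cᵥ = 5R/2 = 20.79 J/(mol·K).
W = (2.64)(20.79)(446 − 281) = 9054 J.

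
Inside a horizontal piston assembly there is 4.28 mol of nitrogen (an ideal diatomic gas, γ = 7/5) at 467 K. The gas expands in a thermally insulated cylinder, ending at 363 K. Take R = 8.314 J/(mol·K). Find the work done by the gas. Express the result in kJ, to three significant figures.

W ≈ 9.25 kJ

Adiabatic ⇒ Q = 0, so W_by = −ΔU = nCᵥ(T₁ − T₂).
Cᵥ = 5R/2 = 20.79 J/(mol·K).
W = (4.28)(20.79)(467 − 363) = 9252 J.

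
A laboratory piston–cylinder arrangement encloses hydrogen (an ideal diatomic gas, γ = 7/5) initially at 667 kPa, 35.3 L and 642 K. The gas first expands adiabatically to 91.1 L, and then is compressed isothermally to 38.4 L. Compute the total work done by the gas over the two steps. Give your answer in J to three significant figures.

Step 1 (adiabatic): W = (P₁V₁ − P₂V₂)/(γ−1) = (23545 − 16114)/0.4 = 18578 J.
After step 1: P = 176.9 kPa, V = 91.1 L, T = 439.4 K.
Step 2 (isothermal): W = P₁V₁ ln(V₂/V₁) = (16114) ln(38.4/91.1) = -13921 J.
W_total = 18578 − 13921 = 4657 J.

W_total ≈ 4660 J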